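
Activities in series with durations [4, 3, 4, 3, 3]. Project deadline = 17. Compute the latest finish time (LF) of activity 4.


LF(activity 4) = deadline - sum of successor durations
Successors: activities 5 through 5 with durations [3]
Sum of successor durations = 3
LF = 17 - 3 = 14

14


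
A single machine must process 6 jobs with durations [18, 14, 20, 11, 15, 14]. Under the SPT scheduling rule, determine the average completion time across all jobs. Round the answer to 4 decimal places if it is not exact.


Sort jobs by processing time (SPT order): [11, 14, 14, 15, 18, 20]
Compute completion times sequentially:
  Job 1: processing = 11, completes at 11
  Job 2: processing = 14, completes at 25
  Job 3: processing = 14, completes at 39
  Job 4: processing = 15, completes at 54
  Job 5: processing = 18, completes at 72
  Job 6: processing = 20, completes at 92
Sum of completion times = 293
Average completion time = 293/6 = 48.8333

48.8333


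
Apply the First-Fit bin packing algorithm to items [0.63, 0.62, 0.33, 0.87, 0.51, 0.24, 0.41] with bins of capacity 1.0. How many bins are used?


Place items sequentially using First-Fit:
  Item 0.63 -> new Bin 1
  Item 0.62 -> new Bin 2
  Item 0.33 -> Bin 1 (now 0.96)
  Item 0.87 -> new Bin 3
  Item 0.51 -> new Bin 4
  Item 0.24 -> Bin 2 (now 0.86)
  Item 0.41 -> Bin 4 (now 0.92)
Total bins used = 4

4


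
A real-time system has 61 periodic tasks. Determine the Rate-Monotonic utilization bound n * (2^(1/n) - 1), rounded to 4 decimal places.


Compute 2^(1/61) = 1.0114278734
Subtract 1: 1.0114278734 - 1 = 0.0114278734
Multiply by n: 61 * 0.0114278734 = 0.6971002774
Round to 4 dp: 0.6971

0.6971


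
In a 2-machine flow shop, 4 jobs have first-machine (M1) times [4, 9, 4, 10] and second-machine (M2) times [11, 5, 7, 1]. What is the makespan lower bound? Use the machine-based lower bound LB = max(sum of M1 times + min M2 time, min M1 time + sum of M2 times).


LB1 = sum(M1 times) + min(M2 times) = 27 + 1 = 28
LB2 = min(M1 times) + sum(M2 times) = 4 + 24 = 28
Lower bound = max(LB1, LB2) = max(28, 28) = 28

28


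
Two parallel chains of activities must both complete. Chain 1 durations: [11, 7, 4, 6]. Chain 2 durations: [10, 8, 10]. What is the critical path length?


Path A total = 11 + 7 + 4 + 6 = 28
Path B total = 10 + 8 + 10 = 28
Critical path = longest path = max(28, 28) = 28

28


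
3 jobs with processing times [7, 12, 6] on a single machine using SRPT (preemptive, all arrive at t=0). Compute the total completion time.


Since all jobs arrive at t=0, SRPT equals SPT ordering.
SPT order: [6, 7, 12]
Completion times:
  Job 1: p=6, C=6
  Job 2: p=7, C=13
  Job 3: p=12, C=25
Total completion time = 6 + 13 + 25 = 44

44


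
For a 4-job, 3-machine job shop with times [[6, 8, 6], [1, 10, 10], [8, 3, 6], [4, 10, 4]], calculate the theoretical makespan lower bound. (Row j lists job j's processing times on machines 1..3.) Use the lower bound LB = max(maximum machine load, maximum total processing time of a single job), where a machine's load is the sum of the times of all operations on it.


Machine loads:
  Machine 1: 6 + 1 + 8 + 4 = 19
  Machine 2: 8 + 10 + 3 + 10 = 31
  Machine 3: 6 + 10 + 6 + 4 = 26
Max machine load = 31
Job totals:
  Job 1: 20
  Job 2: 21
  Job 3: 17
  Job 4: 18
Max job total = 21
Lower bound = max(31, 21) = 31

31


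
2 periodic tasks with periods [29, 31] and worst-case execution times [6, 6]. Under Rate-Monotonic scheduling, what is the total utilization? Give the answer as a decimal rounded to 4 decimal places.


Compute individual utilizations (exact fractions):
  Task 1: C/T = 6/29 (approx. 0.2069)
  Task 2: C/T = 6/31 (approx. 0.1935)
Total utilization U = 6/29 + 6/31 = 360/899
Rounded to 4 decimal places: U = 0.4004
RM (Liu & Layland) bound for 2 tasks = 0.828427; compare with U = 360/899 (approx. 0.400445)
U <= bound, so schedulable by RM sufficient condition.

0.4004


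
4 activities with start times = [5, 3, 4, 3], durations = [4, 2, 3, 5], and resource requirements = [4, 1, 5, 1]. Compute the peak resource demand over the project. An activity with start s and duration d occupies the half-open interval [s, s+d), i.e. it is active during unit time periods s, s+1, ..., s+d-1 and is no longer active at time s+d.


Each activity i is active on [start_i, start_i + duration_i).
Compute total resource usage per time slot:
  t=0: active resources = [], total = 0
  t=1: active resources = [], total = 0
  t=2: active resources = [], total = 0
  t=3: active resources = [1, 1], total = 2
  t=4: active resources = [1, 5, 1], total = 7
  t=5: active resources = [4, 5, 1], total = 10
  t=6: active resources = [4, 5, 1], total = 10
  t=7: active resources = [4, 1], total = 5
  t=8: active resources = [4], total = 4
Peak resource demand = 10

10


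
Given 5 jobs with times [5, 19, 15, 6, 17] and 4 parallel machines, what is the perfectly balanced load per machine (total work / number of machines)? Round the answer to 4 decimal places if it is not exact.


Total processing time = 5 + 19 + 15 + 6 + 17 = 62
Number of machines = 4
Ideal balanced load = 62 / 4 = 15.5

15.5


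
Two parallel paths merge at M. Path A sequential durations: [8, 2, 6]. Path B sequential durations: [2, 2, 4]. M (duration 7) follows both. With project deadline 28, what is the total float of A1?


Forward pass: ES(A1) = sum of predecessors on chain A = 0
EF = ES + duration = 0 + 8 = 8
Backward pass: LF(M) = deadline = 28; LS(M) = 28 - 7 = 21
LF(A1) = LS(M) - sum(successors on chain A) = 21 - 8 = 13
LS = LF - duration = 13 - 8 = 5
Total float = LS - ES = 5 - 0 = 5

5


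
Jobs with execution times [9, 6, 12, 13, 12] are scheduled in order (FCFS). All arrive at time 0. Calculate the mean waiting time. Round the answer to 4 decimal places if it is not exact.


FCFS order (as given): [9, 6, 12, 13, 12]
Waiting times:
  Job 1: wait = 0
  Job 2: wait = 9
  Job 3: wait = 15
  Job 4: wait = 27
  Job 5: wait = 40
Sum of waiting times = 91
Average waiting time = 91/5 = 18.2

18.2


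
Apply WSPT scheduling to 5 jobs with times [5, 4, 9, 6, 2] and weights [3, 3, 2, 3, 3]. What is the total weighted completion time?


Compute p/w ratios and sort ascending (WSPT): [(2, 3), (4, 3), (5, 3), (6, 3), (9, 2)]
Compute weighted completion times:
  Job (p=2,w=3): C=2, w*C=3*2=6
  Job (p=4,w=3): C=6, w*C=3*6=18
  Job (p=5,w=3): C=11, w*C=3*11=33
  Job (p=6,w=3): C=17, w*C=3*17=51
  Job (p=9,w=2): C=26, w*C=2*26=52
Total weighted completion time = 160

160


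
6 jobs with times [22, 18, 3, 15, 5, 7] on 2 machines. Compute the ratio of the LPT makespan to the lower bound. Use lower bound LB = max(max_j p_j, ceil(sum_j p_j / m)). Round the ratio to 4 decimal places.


LPT order: [22, 18, 15, 7, 5, 3]
Machine loads after assignment: [34, 36]
LPT makespan = 36
Lower bound = max(max_job, ceil(total/2)) = max(22, 35) = 35
Ratio = 36 / 35 = 1.0286

1.0286


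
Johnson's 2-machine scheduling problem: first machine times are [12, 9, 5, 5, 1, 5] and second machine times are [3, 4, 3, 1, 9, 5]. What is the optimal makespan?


Apply Johnson's rule:
  Group 1 (a <= b): [(5, 1, 9), (6, 5, 5)]
  Group 2 (a > b): [(2, 9, 4), (1, 12, 3), (3, 5, 3), (4, 5, 1)]
Optimal job order: [5, 6, 2, 1, 3, 4]
Schedule:
  Job 5: M1 done at 1, M2 done at 10
  Job 6: M1 done at 6, M2 done at 15
  Job 2: M1 done at 15, M2 done at 19
  Job 1: M1 done at 27, M2 done at 30
  Job 3: M1 done at 32, M2 done at 35
  Job 4: M1 done at 37, M2 done at 38
Makespan = 38

38


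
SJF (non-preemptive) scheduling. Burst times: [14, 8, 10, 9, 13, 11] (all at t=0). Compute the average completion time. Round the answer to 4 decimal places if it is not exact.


SJF order (ascending): [8, 9, 10, 11, 13, 14]
Completion times:
  Job 1: burst=8, C=8
  Job 2: burst=9, C=17
  Job 3: burst=10, C=27
  Job 4: burst=11, C=38
  Job 5: burst=13, C=51
  Job 6: burst=14, C=65
Average completion = 206/6 = 34.3333

34.3333


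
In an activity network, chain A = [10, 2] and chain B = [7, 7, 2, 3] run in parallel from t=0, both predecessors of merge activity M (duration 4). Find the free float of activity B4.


ES(B4) = sum of predecessors on chain B = 16
EF(B4) = ES + duration = 16 + 3 = 19
Successor of B4 is M. ES(M) = max(sum(A), sum(B)) = max(12, 19) = 19
Free float = ES(successor) - EF(current) = 19 - 19 = 0

0


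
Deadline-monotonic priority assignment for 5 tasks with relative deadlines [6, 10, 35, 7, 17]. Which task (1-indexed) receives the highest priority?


Sort tasks by relative deadline (ascending):
  Task 1: deadline = 6
  Task 4: deadline = 7
  Task 2: deadline = 10
  Task 5: deadline = 17
  Task 3: deadline = 35
Priority order (highest first): [1, 4, 2, 5, 3]
Highest priority task = 1

1


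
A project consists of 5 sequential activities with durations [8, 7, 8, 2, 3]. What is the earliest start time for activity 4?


Activity 4 starts after activities 1 through 3 complete.
Predecessor durations: [8, 7, 8]
ES = 8 + 7 + 8 = 23

23


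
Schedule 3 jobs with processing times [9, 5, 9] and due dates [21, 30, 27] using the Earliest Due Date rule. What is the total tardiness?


Sort by due date (EDD order): [(9, 21), (9, 27), (5, 30)]
Compute completion times and tardiness:
  Job 1: p=9, d=21, C=9, tardiness=max(0,9-21)=0
  Job 2: p=9, d=27, C=18, tardiness=max(0,18-27)=0
  Job 3: p=5, d=30, C=23, tardiness=max(0,23-30)=0
Total tardiness = 0

0


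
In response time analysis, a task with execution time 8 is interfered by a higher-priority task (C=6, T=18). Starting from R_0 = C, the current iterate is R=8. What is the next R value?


R_next = C + ceil(R_prev / T_hp) * C_hp
ceil(8 / 18) = ceil(0.4444) = 1
Interference = 1 * 6 = 6
R_next = 8 + 6 = 14

14


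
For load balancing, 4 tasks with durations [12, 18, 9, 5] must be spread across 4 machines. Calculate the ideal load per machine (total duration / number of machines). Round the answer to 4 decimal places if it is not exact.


Total processing time = 12 + 18 + 9 + 5 = 44
Number of machines = 4
Ideal balanced load = 44 / 4 = 11.0

11.0


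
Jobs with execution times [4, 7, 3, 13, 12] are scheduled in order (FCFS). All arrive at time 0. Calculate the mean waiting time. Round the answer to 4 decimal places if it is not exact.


FCFS order (as given): [4, 7, 3, 13, 12]
Waiting times:
  Job 1: wait = 0
  Job 2: wait = 4
  Job 3: wait = 11
  Job 4: wait = 14
  Job 5: wait = 27
Sum of waiting times = 56
Average waiting time = 56/5 = 11.2

11.2


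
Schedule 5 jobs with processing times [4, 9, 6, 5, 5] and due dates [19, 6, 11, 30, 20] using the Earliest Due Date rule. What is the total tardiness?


Sort by due date (EDD order): [(9, 6), (6, 11), (4, 19), (5, 20), (5, 30)]
Compute completion times and tardiness:
  Job 1: p=9, d=6, C=9, tardiness=max(0,9-6)=3
  Job 2: p=6, d=11, C=15, tardiness=max(0,15-11)=4
  Job 3: p=4, d=19, C=19, tardiness=max(0,19-19)=0
  Job 4: p=5, d=20, C=24, tardiness=max(0,24-20)=4
  Job 5: p=5, d=30, C=29, tardiness=max(0,29-30)=0
Total tardiness = 11

11


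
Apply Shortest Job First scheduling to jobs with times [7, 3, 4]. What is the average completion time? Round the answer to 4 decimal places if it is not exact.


SJF order (ascending): [3, 4, 7]
Completion times:
  Job 1: burst=3, C=3
  Job 2: burst=4, C=7
  Job 3: burst=7, C=14
Average completion = 24/3 = 8.0

8.0


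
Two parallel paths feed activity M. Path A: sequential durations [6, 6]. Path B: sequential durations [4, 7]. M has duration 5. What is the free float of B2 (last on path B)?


ES(B2) = sum of predecessors on chain B = 4
EF(B2) = ES + duration = 4 + 7 = 11
Successor of B2 is M. ES(M) = max(sum(A), sum(B)) = max(12, 11) = 12
Free float = ES(successor) - EF(current) = 12 - 11 = 1

1


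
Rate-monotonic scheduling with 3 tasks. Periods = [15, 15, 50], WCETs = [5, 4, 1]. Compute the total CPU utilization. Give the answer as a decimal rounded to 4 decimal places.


Compute individual utilizations (exact fractions):
  Task 1: C/T = 5/15 = 1/3 (approx. 0.3333)
  Task 2: C/T = 4/15 (approx. 0.2667)
  Task 3: C/T = 1/50 (approx. 0.02)
Total utilization U = 1/3 + 4/15 + 1/50 = 31/50
Rounded to 4 decimal places: U = 0.6200
RM (Liu & Layland) bound for 3 tasks = 0.779763; compare with U = 31/50 (approx. 0.620000)
U <= bound, so schedulable by RM sufficient condition.

0.6200


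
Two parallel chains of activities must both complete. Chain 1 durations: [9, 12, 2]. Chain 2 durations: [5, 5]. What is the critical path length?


Path A total = 9 + 12 + 2 = 23
Path B total = 5 + 5 = 10
Critical path = longest path = max(23, 10) = 23

23


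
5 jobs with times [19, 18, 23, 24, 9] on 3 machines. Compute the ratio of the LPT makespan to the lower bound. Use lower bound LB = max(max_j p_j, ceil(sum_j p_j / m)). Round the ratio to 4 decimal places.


LPT order: [24, 23, 19, 18, 9]
Machine loads after assignment: [24, 32, 37]
LPT makespan = 37
Lower bound = max(max_job, ceil(total/3)) = max(24, 31) = 31
Ratio = 37 / 31 = 1.1935

1.1935


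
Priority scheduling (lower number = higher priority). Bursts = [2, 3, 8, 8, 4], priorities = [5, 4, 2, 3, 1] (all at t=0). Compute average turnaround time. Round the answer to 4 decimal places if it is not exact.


Sort by priority (ascending = highest first):
Order: [(1, 4), (2, 8), (3, 8), (4, 3), (5, 2)]
Completion times:
  Priority 1, burst=4, C=4
  Priority 2, burst=8, C=12
  Priority 3, burst=8, C=20
  Priority 4, burst=3, C=23
  Priority 5, burst=2, C=25
Average turnaround = 84/5 = 16.8

16.8


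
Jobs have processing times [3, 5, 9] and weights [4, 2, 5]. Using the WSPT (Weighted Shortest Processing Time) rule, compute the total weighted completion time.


Compute p/w ratios and sort ascending (WSPT): [(3, 4), (9, 5), (5, 2)]
Compute weighted completion times:
  Job (p=3,w=4): C=3, w*C=4*3=12
  Job (p=9,w=5): C=12, w*C=5*12=60
  Job (p=5,w=2): C=17, w*C=2*17=34
Total weighted completion time = 106

106


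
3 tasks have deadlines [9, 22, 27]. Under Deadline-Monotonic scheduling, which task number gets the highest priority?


Sort tasks by relative deadline (ascending):
  Task 1: deadline = 9
  Task 2: deadline = 22
  Task 3: deadline = 27
Priority order (highest first): [1, 2, 3]
Highest priority task = 1

1


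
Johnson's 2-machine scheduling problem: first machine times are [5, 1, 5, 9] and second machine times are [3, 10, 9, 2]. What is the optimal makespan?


Apply Johnson's rule:
  Group 1 (a <= b): [(2, 1, 10), (3, 5, 9)]
  Group 2 (a > b): [(1, 5, 3), (4, 9, 2)]
Optimal job order: [2, 3, 1, 4]
Schedule:
  Job 2: M1 done at 1, M2 done at 11
  Job 3: M1 done at 6, M2 done at 20
  Job 1: M1 done at 11, M2 done at 23
  Job 4: M1 done at 20, M2 done at 25
Makespan = 25

25


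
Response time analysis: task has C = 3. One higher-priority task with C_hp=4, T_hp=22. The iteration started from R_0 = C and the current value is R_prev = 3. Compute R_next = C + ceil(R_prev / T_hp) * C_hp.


R_next = C + ceil(R_prev / T_hp) * C_hp
ceil(3 / 22) = ceil(0.1364) = 1
Interference = 1 * 4 = 4
R_next = 3 + 4 = 7

7


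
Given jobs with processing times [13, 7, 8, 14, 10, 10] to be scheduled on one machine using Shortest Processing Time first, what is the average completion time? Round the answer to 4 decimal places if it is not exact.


Sort jobs by processing time (SPT order): [7, 8, 10, 10, 13, 14]
Compute completion times sequentially:
  Job 1: processing = 7, completes at 7
  Job 2: processing = 8, completes at 15
  Job 3: processing = 10, completes at 25
  Job 4: processing = 10, completes at 35
  Job 5: processing = 13, completes at 48
  Job 6: processing = 14, completes at 62
Sum of completion times = 192
Average completion time = 192/6 = 32.0

32.0


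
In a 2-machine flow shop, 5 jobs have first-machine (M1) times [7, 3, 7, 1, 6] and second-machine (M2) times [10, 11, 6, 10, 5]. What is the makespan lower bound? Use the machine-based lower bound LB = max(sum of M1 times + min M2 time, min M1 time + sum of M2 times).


LB1 = sum(M1 times) + min(M2 times) = 24 + 5 = 29
LB2 = min(M1 times) + sum(M2 times) = 1 + 42 = 43
Lower bound = max(LB1, LB2) = max(29, 43) = 43

43


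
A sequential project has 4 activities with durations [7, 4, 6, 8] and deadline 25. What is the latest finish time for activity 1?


LF(activity 1) = deadline - sum of successor durations
Successors: activities 2 through 4 with durations [4, 6, 8]
Sum of successor durations = 18
LF = 25 - 18 = 7

7


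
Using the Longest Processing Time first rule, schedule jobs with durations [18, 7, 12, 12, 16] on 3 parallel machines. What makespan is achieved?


Sort jobs in decreasing order (LPT): [18, 16, 12, 12, 7]
Assign each job to the least loaded machine:
  Machine 1: jobs [18], load = 18
  Machine 2: jobs [16, 7], load = 23
  Machine 3: jobs [12, 12], load = 24
Makespan = max load = 24

24


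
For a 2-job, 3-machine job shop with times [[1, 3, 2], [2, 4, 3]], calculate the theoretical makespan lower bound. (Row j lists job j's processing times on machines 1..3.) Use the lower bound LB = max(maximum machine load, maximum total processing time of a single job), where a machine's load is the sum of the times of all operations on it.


Machine loads:
  Machine 1: 1 + 2 = 3
  Machine 2: 3 + 4 = 7
  Machine 3: 2 + 3 = 5
Max machine load = 7
Job totals:
  Job 1: 6
  Job 2: 9
Max job total = 9
Lower bound = max(7, 9) = 9

9


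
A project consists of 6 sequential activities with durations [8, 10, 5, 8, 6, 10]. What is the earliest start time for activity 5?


Activity 5 starts after activities 1 through 4 complete.
Predecessor durations: [8, 10, 5, 8]
ES = 8 + 10 + 5 + 8 = 31

31


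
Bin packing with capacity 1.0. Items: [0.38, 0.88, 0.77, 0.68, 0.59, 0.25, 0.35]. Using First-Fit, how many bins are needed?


Place items sequentially using First-Fit:
  Item 0.38 -> new Bin 1
  Item 0.88 -> new Bin 2
  Item 0.77 -> new Bin 3
  Item 0.68 -> new Bin 4
  Item 0.59 -> Bin 1 (now 0.97)
  Item 0.25 -> Bin 4 (now 0.93)
  Item 0.35 -> new Bin 5
Total bins used = 5

5


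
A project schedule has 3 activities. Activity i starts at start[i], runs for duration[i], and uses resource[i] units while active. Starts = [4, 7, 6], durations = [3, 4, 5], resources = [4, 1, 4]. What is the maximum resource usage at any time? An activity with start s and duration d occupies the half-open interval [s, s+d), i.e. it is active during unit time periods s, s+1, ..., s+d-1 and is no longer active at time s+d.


Each activity i is active on [start_i, start_i + duration_i).
Compute total resource usage per time slot:
  t=0: active resources = [], total = 0
  t=1: active resources = [], total = 0
  t=2: active resources = [], total = 0
  t=3: active resources = [], total = 0
  t=4: active resources = [4], total = 4
  t=5: active resources = [4], total = 4
  t=6: active resources = [4, 4], total = 8
  t=7: active resources = [1, 4], total = 5
  t=8: active resources = [1, 4], total = 5
  t=9: active resources = [1, 4], total = 5
  t=10: active resources = [1, 4], total = 5
Peak resource demand = 8

8


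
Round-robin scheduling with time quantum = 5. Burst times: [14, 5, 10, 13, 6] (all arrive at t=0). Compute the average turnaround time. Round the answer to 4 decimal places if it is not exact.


Time quantum = 5
Execution trace:
  J1 runs 5 units, time = 5
  J2 runs 5 units, time = 10
  J3 runs 5 units, time = 15
  J4 runs 5 units, time = 20
  J5 runs 5 units, time = 25
  J1 runs 5 units, time = 30
  J3 runs 5 units, time = 35
  J4 runs 5 units, time = 40
  J5 runs 1 units, time = 41
  J1 runs 4 units, time = 45
  J4 runs 3 units, time = 48
Finish times: [45, 10, 35, 48, 41]
Average turnaround = 179/5 = 35.8

35.8


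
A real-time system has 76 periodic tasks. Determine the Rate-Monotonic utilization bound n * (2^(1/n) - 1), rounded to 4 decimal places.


Compute 2^(1/76) = 1.0091620748
Subtract 1: 1.0091620748 - 1 = 0.0091620748
Multiply by n: 76 * 0.0091620748 = 0.6963176848
Round to 4 dp: 0.6963

0.6963


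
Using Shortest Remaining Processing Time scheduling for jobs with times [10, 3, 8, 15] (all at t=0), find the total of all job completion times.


Since all jobs arrive at t=0, SRPT equals SPT ordering.
SPT order: [3, 8, 10, 15]
Completion times:
  Job 1: p=3, C=3
  Job 2: p=8, C=11
  Job 3: p=10, C=21
  Job 4: p=15, C=36
Total completion time = 3 + 11 + 21 + 36 = 71

71


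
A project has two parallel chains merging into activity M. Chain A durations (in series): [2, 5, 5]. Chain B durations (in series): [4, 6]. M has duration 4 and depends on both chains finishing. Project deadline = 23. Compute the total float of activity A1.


Forward pass: ES(A1) = sum of predecessors on chain A = 0
EF = ES + duration = 0 + 2 = 2
Backward pass: LF(M) = deadline = 23; LS(M) = 23 - 4 = 19
LF(A1) = LS(M) - sum(successors on chain A) = 19 - 10 = 9
LS = LF - duration = 9 - 2 = 7
Total float = LS - ES = 7 - 0 = 7

7


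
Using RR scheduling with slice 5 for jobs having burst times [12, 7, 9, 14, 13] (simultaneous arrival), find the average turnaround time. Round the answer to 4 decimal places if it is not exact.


Time quantum = 5
Execution trace:
  J1 runs 5 units, time = 5
  J2 runs 5 units, time = 10
  J3 runs 5 units, time = 15
  J4 runs 5 units, time = 20
  J5 runs 5 units, time = 25
  J1 runs 5 units, time = 30
  J2 runs 2 units, time = 32
  J3 runs 4 units, time = 36
  J4 runs 5 units, time = 41
  J5 runs 5 units, time = 46
  J1 runs 2 units, time = 48
  J4 runs 4 units, time = 52
  J5 runs 3 units, time = 55
Finish times: [48, 32, 36, 52, 55]
Average turnaround = 223/5 = 44.6

44.6


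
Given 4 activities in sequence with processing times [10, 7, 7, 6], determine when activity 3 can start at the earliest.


Activity 3 starts after activities 1 through 2 complete.
Predecessor durations: [10, 7]
ES = 10 + 7 = 17

17


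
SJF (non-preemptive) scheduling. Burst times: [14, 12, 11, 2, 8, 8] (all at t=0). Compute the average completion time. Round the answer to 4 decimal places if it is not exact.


SJF order (ascending): [2, 8, 8, 11, 12, 14]
Completion times:
  Job 1: burst=2, C=2
  Job 2: burst=8, C=10
  Job 3: burst=8, C=18
  Job 4: burst=11, C=29
  Job 5: burst=12, C=41
  Job 6: burst=14, C=55
Average completion = 155/6 = 25.8333

25.8333


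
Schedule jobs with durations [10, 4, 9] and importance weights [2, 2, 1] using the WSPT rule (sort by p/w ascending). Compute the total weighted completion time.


Compute p/w ratios and sort ascending (WSPT): [(4, 2), (10, 2), (9, 1)]
Compute weighted completion times:
  Job (p=4,w=2): C=4, w*C=2*4=8
  Job (p=10,w=2): C=14, w*C=2*14=28
  Job (p=9,w=1): C=23, w*C=1*23=23
Total weighted completion time = 59

59


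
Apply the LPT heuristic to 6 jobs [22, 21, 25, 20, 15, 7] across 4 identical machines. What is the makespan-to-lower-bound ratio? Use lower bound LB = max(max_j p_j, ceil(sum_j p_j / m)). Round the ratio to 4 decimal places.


LPT order: [25, 22, 21, 20, 15, 7]
Machine loads after assignment: [25, 22, 28, 35]
LPT makespan = 35
Lower bound = max(max_job, ceil(total/4)) = max(25, 28) = 28
Ratio = 35 / 28 = 1.25

1.25


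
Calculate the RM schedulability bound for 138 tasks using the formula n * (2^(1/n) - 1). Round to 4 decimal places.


Compute 2^(1/138) = 1.0050354411
Subtract 1: 1.0050354411 - 1 = 0.0050354411
Multiply by n: 138 * 0.0050354411 = 0.6948908718
Round to 4 dp: 0.6949

0.6949


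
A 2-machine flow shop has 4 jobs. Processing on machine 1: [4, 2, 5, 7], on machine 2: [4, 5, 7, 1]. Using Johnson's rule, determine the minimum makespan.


Apply Johnson's rule:
  Group 1 (a <= b): [(2, 2, 5), (1, 4, 4), (3, 5, 7)]
  Group 2 (a > b): [(4, 7, 1)]
Optimal job order: [2, 1, 3, 4]
Schedule:
  Job 2: M1 done at 2, M2 done at 7
  Job 1: M1 done at 6, M2 done at 11
  Job 3: M1 done at 11, M2 done at 18
  Job 4: M1 done at 18, M2 done at 19
Makespan = 19

19


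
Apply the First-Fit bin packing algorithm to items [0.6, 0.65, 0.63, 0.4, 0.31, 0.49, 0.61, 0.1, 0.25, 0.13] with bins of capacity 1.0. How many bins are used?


Place items sequentially using First-Fit:
  Item 0.6 -> new Bin 1
  Item 0.65 -> new Bin 2
  Item 0.63 -> new Bin 3
  Item 0.4 -> Bin 1 (now 1.0)
  Item 0.31 -> Bin 2 (now 0.96)
  Item 0.49 -> new Bin 4
  Item 0.61 -> new Bin 5
  Item 0.1 -> Bin 3 (now 0.73)
  Item 0.25 -> Bin 3 (now 0.98)
  Item 0.13 -> Bin 4 (now 0.62)
Total bins used = 5

5


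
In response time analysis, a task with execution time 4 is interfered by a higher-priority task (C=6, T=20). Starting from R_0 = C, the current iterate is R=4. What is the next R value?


R_next = C + ceil(R_prev / T_hp) * C_hp
ceil(4 / 20) = ceil(0.2) = 1
Interference = 1 * 6 = 6
R_next = 4 + 6 = 10

10


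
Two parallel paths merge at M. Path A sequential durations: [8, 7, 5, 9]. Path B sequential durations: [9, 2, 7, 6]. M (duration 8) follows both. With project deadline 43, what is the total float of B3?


Forward pass: ES(B3) = sum of predecessors on chain B = 11
EF = ES + duration = 11 + 7 = 18
Backward pass: LF(M) = deadline = 43; LS(M) = 43 - 8 = 35
LF(B3) = LS(M) - sum(successors on chain B) = 35 - 6 = 29
LS = LF - duration = 29 - 7 = 22
Total float = LS - ES = 22 - 11 = 11

11


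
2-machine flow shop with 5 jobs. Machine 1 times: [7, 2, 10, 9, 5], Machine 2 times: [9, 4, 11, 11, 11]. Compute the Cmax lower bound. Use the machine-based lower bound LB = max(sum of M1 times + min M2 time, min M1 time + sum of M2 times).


LB1 = sum(M1 times) + min(M2 times) = 33 + 4 = 37
LB2 = min(M1 times) + sum(M2 times) = 2 + 46 = 48
Lower bound = max(LB1, LB2) = max(37, 48) = 48

48


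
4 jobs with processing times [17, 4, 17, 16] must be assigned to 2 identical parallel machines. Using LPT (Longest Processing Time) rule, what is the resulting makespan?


Sort jobs in decreasing order (LPT): [17, 17, 16, 4]
Assign each job to the least loaded machine:
  Machine 1: jobs [17, 16], load = 33
  Machine 2: jobs [17, 4], load = 21
Makespan = max load = 33

33


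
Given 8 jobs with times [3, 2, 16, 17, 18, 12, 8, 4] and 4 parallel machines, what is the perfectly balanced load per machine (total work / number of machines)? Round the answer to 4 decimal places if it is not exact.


Total processing time = 3 + 2 + 16 + 17 + 18 + 12 + 8 + 4 = 80
Number of machines = 4
Ideal balanced load = 80 / 4 = 20.0

20.0


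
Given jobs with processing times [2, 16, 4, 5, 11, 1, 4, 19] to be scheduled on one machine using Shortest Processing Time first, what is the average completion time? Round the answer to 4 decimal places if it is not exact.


Sort jobs by processing time (SPT order): [1, 2, 4, 4, 5, 11, 16, 19]
Compute completion times sequentially:
  Job 1: processing = 1, completes at 1
  Job 2: processing = 2, completes at 3
  Job 3: processing = 4, completes at 7
  Job 4: processing = 4, completes at 11
  Job 5: processing = 5, completes at 16
  Job 6: processing = 11, completes at 27
  Job 7: processing = 16, completes at 43
  Job 8: processing = 19, completes at 62
Sum of completion times = 170
Average completion time = 170/8 = 21.25

21.25


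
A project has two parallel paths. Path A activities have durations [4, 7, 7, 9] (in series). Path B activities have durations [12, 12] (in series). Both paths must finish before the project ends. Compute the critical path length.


Path A total = 4 + 7 + 7 + 9 = 27
Path B total = 12 + 12 = 24
Critical path = longest path = max(27, 24) = 27

27


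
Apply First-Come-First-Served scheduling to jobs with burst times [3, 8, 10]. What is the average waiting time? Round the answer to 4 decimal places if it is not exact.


FCFS order (as given): [3, 8, 10]
Waiting times:
  Job 1: wait = 0
  Job 2: wait = 3
  Job 3: wait = 11
Sum of waiting times = 14
Average waiting time = 14/3 = 4.6667

4.6667


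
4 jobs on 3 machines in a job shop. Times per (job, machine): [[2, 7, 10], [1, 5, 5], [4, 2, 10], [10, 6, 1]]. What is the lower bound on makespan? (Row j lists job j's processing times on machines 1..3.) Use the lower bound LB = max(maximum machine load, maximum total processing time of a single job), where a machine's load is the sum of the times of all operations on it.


Machine loads:
  Machine 1: 2 + 1 + 4 + 10 = 17
  Machine 2: 7 + 5 + 2 + 6 = 20
  Machine 3: 10 + 5 + 10 + 1 = 26
Max machine load = 26
Job totals:
  Job 1: 19
  Job 2: 11
  Job 3: 16
  Job 4: 17
Max job total = 19
Lower bound = max(26, 19) = 26

26


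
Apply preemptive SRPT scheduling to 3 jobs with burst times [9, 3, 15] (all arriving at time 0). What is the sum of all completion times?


Since all jobs arrive at t=0, SRPT equals SPT ordering.
SPT order: [3, 9, 15]
Completion times:
  Job 1: p=3, C=3
  Job 2: p=9, C=12
  Job 3: p=15, C=27
Total completion time = 3 + 12 + 27 = 42

42


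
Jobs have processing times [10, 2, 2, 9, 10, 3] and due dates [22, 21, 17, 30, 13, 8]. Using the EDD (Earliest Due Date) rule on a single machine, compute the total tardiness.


Sort by due date (EDD order): [(3, 8), (10, 13), (2, 17), (2, 21), (10, 22), (9, 30)]
Compute completion times and tardiness:
  Job 1: p=3, d=8, C=3, tardiness=max(0,3-8)=0
  Job 2: p=10, d=13, C=13, tardiness=max(0,13-13)=0
  Job 3: p=2, d=17, C=15, tardiness=max(0,15-17)=0
  Job 4: p=2, d=21, C=17, tardiness=max(0,17-21)=0
  Job 5: p=10, d=22, C=27, tardiness=max(0,27-22)=5
  Job 6: p=9, d=30, C=36, tardiness=max(0,36-30)=6
Total tardiness = 11

11


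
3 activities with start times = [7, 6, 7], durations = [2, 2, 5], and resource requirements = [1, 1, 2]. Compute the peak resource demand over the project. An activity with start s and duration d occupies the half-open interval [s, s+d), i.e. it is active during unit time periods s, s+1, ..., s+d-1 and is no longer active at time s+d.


Each activity i is active on [start_i, start_i + duration_i).
Compute total resource usage per time slot:
  t=0: active resources = [], total = 0
  t=1: active resources = [], total = 0
  t=2: active resources = [], total = 0
  t=3: active resources = [], total = 0
  t=4: active resources = [], total = 0
  t=5: active resources = [], total = 0
  t=6: active resources = [1], total = 1
  t=7: active resources = [1, 1, 2], total = 4
  t=8: active resources = [1, 2], total = 3
  t=9: active resources = [2], total = 2
  t=10: active resources = [2], total = 2
  t=11: active resources = [2], total = 2
Peak resource demand = 4

4


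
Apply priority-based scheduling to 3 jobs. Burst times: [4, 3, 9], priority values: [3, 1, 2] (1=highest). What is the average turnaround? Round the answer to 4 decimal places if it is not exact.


Sort by priority (ascending = highest first):
Order: [(1, 3), (2, 9), (3, 4)]
Completion times:
  Priority 1, burst=3, C=3
  Priority 2, burst=9, C=12
  Priority 3, burst=4, C=16
Average turnaround = 31/3 = 10.3333

10.3333


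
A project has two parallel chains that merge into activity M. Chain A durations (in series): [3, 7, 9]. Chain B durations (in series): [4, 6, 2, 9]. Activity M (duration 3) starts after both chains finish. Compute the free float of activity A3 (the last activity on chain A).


ES(A3) = sum of predecessors on chain A = 10
EF(A3) = ES + duration = 10 + 9 = 19
Successor of A3 is M. ES(M) = max(sum(A), sum(B)) = max(19, 21) = 21
Free float = ES(successor) - EF(current) = 21 - 19 = 2

2


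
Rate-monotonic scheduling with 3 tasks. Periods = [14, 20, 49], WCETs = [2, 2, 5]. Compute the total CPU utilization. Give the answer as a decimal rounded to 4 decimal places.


Compute individual utilizations (exact fractions):
  Task 1: C/T = 2/14 = 1/7 (approx. 0.1429)
  Task 2: C/T = 2/20 = 1/10 (approx. 0.1)
  Task 3: C/T = 5/49 (approx. 0.102)
Total utilization U = 1/7 + 1/10 + 5/49 = 169/490
Rounded to 4 decimal places: U = 0.3449
RM (Liu & Layland) bound for 3 tasks = 0.779763; compare with U = 169/490 (approx. 0.344898)
U <= bound, so schedulable by RM sufficient condition.

0.3449


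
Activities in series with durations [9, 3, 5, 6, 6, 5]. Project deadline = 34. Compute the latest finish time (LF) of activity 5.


LF(activity 5) = deadline - sum of successor durations
Successors: activities 6 through 6 with durations [5]
Sum of successor durations = 5
LF = 34 - 5 = 29

29


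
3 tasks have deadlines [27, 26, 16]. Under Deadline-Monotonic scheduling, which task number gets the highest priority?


Sort tasks by relative deadline (ascending):
  Task 3: deadline = 16
  Task 2: deadline = 26
  Task 1: deadline = 27
Priority order (highest first): [3, 2, 1]
Highest priority task = 3

3


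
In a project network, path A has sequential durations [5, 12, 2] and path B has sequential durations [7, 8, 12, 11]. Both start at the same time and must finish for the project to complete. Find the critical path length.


Path A total = 5 + 12 + 2 = 19
Path B total = 7 + 8 + 12 + 11 = 38
Critical path = longest path = max(19, 38) = 38

38


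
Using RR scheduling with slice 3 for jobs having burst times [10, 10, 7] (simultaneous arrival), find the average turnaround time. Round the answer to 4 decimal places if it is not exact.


Time quantum = 3
Execution trace:
  J1 runs 3 units, time = 3
  J2 runs 3 units, time = 6
  J3 runs 3 units, time = 9
  J1 runs 3 units, time = 12
  J2 runs 3 units, time = 15
  J3 runs 3 units, time = 18
  J1 runs 3 units, time = 21
  J2 runs 3 units, time = 24
  J3 runs 1 units, time = 25
  J1 runs 1 units, time = 26
  J2 runs 1 units, time = 27
Finish times: [26, 27, 25]
Average turnaround = 78/3 = 26.0

26.0


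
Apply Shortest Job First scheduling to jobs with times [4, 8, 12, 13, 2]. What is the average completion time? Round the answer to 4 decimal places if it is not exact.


SJF order (ascending): [2, 4, 8, 12, 13]
Completion times:
  Job 1: burst=2, C=2
  Job 2: burst=4, C=6
  Job 3: burst=8, C=14
  Job 4: burst=12, C=26
  Job 5: burst=13, C=39
Average completion = 87/5 = 17.4

17.4


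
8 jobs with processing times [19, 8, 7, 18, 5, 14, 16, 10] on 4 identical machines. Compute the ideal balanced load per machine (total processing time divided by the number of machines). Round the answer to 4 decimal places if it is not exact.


Total processing time = 19 + 8 + 7 + 18 + 5 + 14 + 16 + 10 = 97
Number of machines = 4
Ideal balanced load = 97 / 4 = 24.25

24.25


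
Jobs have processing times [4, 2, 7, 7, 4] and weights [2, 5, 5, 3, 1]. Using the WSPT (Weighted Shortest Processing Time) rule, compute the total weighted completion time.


Compute p/w ratios and sort ascending (WSPT): [(2, 5), (7, 5), (4, 2), (7, 3), (4, 1)]
Compute weighted completion times:
  Job (p=2,w=5): C=2, w*C=5*2=10
  Job (p=7,w=5): C=9, w*C=5*9=45
  Job (p=4,w=2): C=13, w*C=2*13=26
  Job (p=7,w=3): C=20, w*C=3*20=60
  Job (p=4,w=1): C=24, w*C=1*24=24
Total weighted completion time = 165

165


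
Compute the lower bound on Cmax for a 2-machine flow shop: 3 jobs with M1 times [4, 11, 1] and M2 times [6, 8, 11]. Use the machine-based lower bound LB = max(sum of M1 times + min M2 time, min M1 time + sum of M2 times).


LB1 = sum(M1 times) + min(M2 times) = 16 + 6 = 22
LB2 = min(M1 times) + sum(M2 times) = 1 + 25 = 26
Lower bound = max(LB1, LB2) = max(22, 26) = 26

26


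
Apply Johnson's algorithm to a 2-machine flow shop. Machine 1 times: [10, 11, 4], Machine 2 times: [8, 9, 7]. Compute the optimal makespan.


Apply Johnson's rule:
  Group 1 (a <= b): [(3, 4, 7)]
  Group 2 (a > b): [(2, 11, 9), (1, 10, 8)]
Optimal job order: [3, 2, 1]
Schedule:
  Job 3: M1 done at 4, M2 done at 11
  Job 2: M1 done at 15, M2 done at 24
  Job 1: M1 done at 25, M2 done at 33
Makespan = 33

33


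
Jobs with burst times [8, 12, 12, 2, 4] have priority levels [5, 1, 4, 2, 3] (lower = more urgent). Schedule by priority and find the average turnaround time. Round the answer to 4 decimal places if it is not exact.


Sort by priority (ascending = highest first):
Order: [(1, 12), (2, 2), (3, 4), (4, 12), (5, 8)]
Completion times:
  Priority 1, burst=12, C=12
  Priority 2, burst=2, C=14
  Priority 3, burst=4, C=18
  Priority 4, burst=12, C=30
  Priority 5, burst=8, C=38
Average turnaround = 112/5 = 22.4

22.4


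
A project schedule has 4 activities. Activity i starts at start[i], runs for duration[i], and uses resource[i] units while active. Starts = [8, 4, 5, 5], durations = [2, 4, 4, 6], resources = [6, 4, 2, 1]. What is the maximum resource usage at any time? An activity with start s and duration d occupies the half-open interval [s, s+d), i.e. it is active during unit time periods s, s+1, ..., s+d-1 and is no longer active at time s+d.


Each activity i is active on [start_i, start_i + duration_i).
Compute total resource usage per time slot:
  t=0: active resources = [], total = 0
  t=1: active resources = [], total = 0
  t=2: active resources = [], total = 0
  t=3: active resources = [], total = 0
  t=4: active resources = [4], total = 4
  t=5: active resources = [4, 2, 1], total = 7
  t=6: active resources = [4, 2, 1], total = 7
  t=7: active resources = [4, 2, 1], total = 7
  t=8: active resources = [6, 2, 1], total = 9
  t=9: active resources = [6, 1], total = 7
  t=10: active resources = [1], total = 1
Peak resource demand = 9

9


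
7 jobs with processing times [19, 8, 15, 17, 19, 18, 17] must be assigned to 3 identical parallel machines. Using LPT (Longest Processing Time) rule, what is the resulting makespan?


Sort jobs in decreasing order (LPT): [19, 19, 18, 17, 17, 15, 8]
Assign each job to the least loaded machine:
  Machine 1: jobs [19, 17], load = 36
  Machine 2: jobs [19, 15, 8], load = 42
  Machine 3: jobs [18, 17], load = 35
Makespan = max load = 42

42


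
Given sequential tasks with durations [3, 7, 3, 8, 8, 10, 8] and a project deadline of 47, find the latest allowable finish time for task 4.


LF(activity 4) = deadline - sum of successor durations
Successors: activities 5 through 7 with durations [8, 10, 8]
Sum of successor durations = 26
LF = 47 - 26 = 21

21


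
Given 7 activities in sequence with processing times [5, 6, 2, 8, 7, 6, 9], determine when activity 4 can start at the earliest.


Activity 4 starts after activities 1 through 3 complete.
Predecessor durations: [5, 6, 2]
ES = 5 + 6 + 2 = 13

13


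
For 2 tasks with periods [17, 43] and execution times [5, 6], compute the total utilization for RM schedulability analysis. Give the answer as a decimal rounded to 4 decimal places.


Compute individual utilizations (exact fractions):
  Task 1: C/T = 5/17 (approx. 0.2941)
  Task 2: C/T = 6/43 (approx. 0.1395)
Total utilization U = 5/17 + 6/43 = 317/731
Rounded to 4 decimal places: U = 0.4337
RM (Liu & Layland) bound for 2 tasks = 0.828427; compare with U = 317/731 (approx. 0.433653)
U <= bound, so schedulable by RM sufficient condition.

0.4337


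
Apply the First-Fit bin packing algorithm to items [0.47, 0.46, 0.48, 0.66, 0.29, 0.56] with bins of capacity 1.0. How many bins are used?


Place items sequentially using First-Fit:
  Item 0.47 -> new Bin 1
  Item 0.46 -> Bin 1 (now 0.93)
  Item 0.48 -> new Bin 2
  Item 0.66 -> new Bin 3
  Item 0.29 -> Bin 2 (now 0.77)
  Item 0.56 -> new Bin 4
Total bins used = 4

4


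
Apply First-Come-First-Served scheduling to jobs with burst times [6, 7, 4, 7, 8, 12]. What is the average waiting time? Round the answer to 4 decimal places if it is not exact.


FCFS order (as given): [6, 7, 4, 7, 8, 12]
Waiting times:
  Job 1: wait = 0
  Job 2: wait = 6
  Job 3: wait = 13
  Job 4: wait = 17
  Job 5: wait = 24
  Job 6: wait = 32
Sum of waiting times = 92
Average waiting time = 92/6 = 15.3333

15.3333


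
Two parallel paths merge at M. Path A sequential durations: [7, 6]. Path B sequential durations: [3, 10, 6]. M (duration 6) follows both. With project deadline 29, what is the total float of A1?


Forward pass: ES(A1) = sum of predecessors on chain A = 0
EF = ES + duration = 0 + 7 = 7
Backward pass: LF(M) = deadline = 29; LS(M) = 29 - 6 = 23
LF(A1) = LS(M) - sum(successors on chain A) = 23 - 6 = 17
LS = LF - duration = 17 - 7 = 10
Total float = LS - ES = 10 - 0 = 10

10
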